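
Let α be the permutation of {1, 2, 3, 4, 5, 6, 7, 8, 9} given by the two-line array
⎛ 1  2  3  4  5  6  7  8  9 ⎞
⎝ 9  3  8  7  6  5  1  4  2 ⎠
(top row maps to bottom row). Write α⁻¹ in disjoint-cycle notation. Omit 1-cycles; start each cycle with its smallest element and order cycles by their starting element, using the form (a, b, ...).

(1, 7, 4, 8, 3, 2, 9)(5, 6)

First write α in disjoint cycles: (1, 9, 2, 3, 8, 4, 7)(5, 6).
The inverse reverses every cycle; in canonical form, α⁻¹ = (1, 7, 4, 8, 3, 2, 9)(5, 6).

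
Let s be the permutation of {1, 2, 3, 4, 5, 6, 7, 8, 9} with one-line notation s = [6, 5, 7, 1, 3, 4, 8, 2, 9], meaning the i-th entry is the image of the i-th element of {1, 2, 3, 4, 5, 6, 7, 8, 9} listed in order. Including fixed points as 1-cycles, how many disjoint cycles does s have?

3

The cycle decomposition is (1, 6, 4)(2, 5, 3, 7, 8)(9), which has 3 cycles (counting 1-cycles).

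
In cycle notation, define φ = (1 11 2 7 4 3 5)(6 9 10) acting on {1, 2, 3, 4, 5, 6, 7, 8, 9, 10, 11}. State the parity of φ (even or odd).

The cycle lengths are 7, 3, 1.
A cycle is odd iff its length is even; φ has 0 even-length cycles, so sgn(φ) = (−1)^0 and φ is even.

even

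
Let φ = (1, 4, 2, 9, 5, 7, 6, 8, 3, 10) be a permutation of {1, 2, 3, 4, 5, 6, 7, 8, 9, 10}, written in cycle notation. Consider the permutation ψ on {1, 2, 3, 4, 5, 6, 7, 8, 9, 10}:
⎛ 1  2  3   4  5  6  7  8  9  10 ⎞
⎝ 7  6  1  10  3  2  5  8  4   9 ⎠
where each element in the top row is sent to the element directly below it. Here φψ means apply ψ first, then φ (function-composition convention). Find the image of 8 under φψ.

3

First apply ψ: ψ(8) = 8, then φ(8) = 3. Thus (φψ)(8) = 3.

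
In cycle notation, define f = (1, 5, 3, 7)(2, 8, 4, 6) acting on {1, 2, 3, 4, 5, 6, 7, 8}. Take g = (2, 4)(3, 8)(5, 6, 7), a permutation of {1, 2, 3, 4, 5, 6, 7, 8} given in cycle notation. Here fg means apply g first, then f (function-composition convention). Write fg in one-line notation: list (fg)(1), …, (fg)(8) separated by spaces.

Chase each element through g then f: 1 → 1 → 5; 2 → 4 → 6; 3 → 8 → 4; 4 → 2 → 8; 5 → 6 → 2; 6 → 7 → 1; 7 → 5 → 3; 8 → 3 → 7.
So fg in one-line form is 5 6 4 8 2 1 3 7.

5 6 4 8 2 1 3 7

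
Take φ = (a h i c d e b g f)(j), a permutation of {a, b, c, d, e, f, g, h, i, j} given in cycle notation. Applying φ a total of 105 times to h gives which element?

g

h lies in the 9-cycle (a h i c d e b g f).
On a 9-cycle, φ^9 is the identity, so φ^105 = φ^6 there (105 ≡ 6 mod 9).
Advancing 6 steps from h: h → i → c → d → e → b → g.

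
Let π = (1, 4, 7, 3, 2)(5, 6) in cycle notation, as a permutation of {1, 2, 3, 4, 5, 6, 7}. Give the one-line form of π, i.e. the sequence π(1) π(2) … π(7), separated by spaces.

Image by image: 1↦4, 2↦1, 3↦2, 4↦7, 5↦6, 6↦5, 7↦3.
Listing these in domain order gives 4 1 2 7 6 5 3.

4 1 2 7 6 5 3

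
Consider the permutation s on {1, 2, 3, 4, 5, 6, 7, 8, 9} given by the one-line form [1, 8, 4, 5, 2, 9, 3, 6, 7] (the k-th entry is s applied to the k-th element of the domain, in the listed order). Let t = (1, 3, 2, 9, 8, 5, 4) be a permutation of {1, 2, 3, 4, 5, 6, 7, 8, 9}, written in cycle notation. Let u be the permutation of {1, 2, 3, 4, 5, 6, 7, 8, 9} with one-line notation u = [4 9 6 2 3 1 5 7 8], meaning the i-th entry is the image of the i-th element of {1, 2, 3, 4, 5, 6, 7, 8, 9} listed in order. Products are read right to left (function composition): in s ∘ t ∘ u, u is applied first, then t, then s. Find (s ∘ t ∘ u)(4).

(s ∘ t ∘ u)(4) = s(t(u(4))). u(4) = 2, then t(2) = 9, then s(9) = 7, so the result is 7.

7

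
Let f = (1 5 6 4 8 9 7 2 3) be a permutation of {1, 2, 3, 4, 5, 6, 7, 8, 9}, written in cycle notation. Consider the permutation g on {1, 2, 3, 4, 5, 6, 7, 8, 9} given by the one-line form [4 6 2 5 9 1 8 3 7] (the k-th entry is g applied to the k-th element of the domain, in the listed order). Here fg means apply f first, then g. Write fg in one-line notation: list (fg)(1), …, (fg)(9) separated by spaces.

9 2 4 3 1 5 6 7 8

(fg)(x) = g(f(x)). Computing each image: g(f(1)) = g(5) = 9, g(f(2)) = g(3) = 2, g(f(3)) = g(1) = 4, g(f(4)) = g(8) = 3, g(f(5)) = g(6) = 1, g(f(6)) = g(4) = 5, g(f(7)) = g(2) = 6, g(f(8)) = g(9) = 7, g(f(9)) = g(7) = 8.
Hence fg = [9 2 4 3 1 5 6 7 8].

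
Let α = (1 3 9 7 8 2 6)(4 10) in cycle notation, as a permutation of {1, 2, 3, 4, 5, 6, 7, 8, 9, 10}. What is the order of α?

14

The disjoint cycles have lengths 7, 2, 1.
The order is lcm(7, 2) = 14.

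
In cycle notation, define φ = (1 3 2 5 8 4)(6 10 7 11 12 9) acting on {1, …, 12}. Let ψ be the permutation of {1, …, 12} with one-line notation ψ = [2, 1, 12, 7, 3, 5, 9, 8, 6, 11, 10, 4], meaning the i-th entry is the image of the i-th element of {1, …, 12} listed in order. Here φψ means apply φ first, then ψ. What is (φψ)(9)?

5

First apply φ: φ(9) = 6, then ψ(6) = 5. Thus (φψ)(9) = 5.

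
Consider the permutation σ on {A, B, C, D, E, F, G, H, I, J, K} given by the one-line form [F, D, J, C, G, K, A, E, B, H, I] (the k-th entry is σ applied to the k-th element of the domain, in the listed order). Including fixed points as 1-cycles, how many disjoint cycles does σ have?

1

The cycle decomposition is (A F K I B D C J H E G), which has 1 cycle (counting 1-cycles).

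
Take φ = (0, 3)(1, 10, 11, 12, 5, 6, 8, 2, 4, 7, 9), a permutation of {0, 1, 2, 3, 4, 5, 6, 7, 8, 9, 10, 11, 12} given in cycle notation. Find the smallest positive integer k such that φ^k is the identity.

22

The disjoint cycles have lengths 11, 2.
The order of φ is the least common multiple of its cycle lengths: lcm(11, 2) = 22.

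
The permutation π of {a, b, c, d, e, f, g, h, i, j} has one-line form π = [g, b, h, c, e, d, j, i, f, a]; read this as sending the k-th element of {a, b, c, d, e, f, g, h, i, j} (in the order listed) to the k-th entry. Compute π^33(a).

Tracing a → g → … returns to a after 3 steps, so a lies in a 3-cycle (a g j).
Since the cycle has length 3, π^33 acts on it the same as π^0 (33 mod 3 = 0).
So π^33(a) = a.

a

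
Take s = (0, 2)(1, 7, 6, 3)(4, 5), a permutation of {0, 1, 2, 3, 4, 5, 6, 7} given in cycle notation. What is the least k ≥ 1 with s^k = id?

The cycle type of s is (4, 2, 2).
The order is lcm(4, 2, 2) = 4.

4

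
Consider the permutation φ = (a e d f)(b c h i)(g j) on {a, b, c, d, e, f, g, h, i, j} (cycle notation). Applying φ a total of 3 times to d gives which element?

e

d lies in the 4-cycle (a e d f).
Advancing 3 steps from d: d → f → a → e.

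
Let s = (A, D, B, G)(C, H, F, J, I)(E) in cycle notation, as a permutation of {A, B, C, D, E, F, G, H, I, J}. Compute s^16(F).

F lies in the 5-cycle (C, H, F, J, I).
On a 5-cycle, s^5 is the identity, so s^16 = s^1 there (16 ≡ 1 mod 5).
Advancing 1 step from F: F → J.

J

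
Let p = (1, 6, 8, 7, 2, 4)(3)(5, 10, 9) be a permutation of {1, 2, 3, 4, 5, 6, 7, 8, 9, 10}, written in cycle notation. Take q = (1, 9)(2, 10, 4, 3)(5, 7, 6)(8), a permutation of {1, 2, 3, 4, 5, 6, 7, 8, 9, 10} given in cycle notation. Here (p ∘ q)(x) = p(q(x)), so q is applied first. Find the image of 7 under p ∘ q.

(p ∘ q)(7) = p(q(7)). q(7) = 6, then p(6) = 8. So (p ∘ q)(7) = 8.

8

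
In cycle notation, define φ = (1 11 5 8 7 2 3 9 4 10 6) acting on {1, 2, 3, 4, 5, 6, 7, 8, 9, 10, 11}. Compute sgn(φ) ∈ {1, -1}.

The cycle lengths are 11.
A cycle is odd iff its length is even; φ has 0 even-length cycles, so sgn(φ) = (−1)^0 and φ is even.

1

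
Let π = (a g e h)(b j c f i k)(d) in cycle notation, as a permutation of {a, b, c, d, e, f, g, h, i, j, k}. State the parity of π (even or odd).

The cycle lengths are 6, 4, 1.
A cycle of length ℓ contributes ℓ−1 transpositions, so π is a product of 5 + 3 = 8 transpositions — even.

even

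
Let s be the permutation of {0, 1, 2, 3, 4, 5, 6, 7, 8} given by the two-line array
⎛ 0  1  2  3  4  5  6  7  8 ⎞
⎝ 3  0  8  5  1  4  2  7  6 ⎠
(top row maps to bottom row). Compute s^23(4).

Tracing 4 → 1 → … returns to 4 after 5 steps, so 4 lies in a 5-cycle (0 3 5 4 1).
Since the cycle has length 5, s^23 acts on it the same as s^3 (23 mod 5 = 3).
Stepping 3 places around the cycle: 4 → 1 → 0 → 3.

3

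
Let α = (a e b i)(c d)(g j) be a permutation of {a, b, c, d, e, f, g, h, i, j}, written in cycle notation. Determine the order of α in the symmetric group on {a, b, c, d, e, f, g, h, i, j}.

4

The cycle type of α is (4, 2, 2, 1, 1).
Since disjoint cycles commute, ord(α) = lcm(4, 2, 2) = 4.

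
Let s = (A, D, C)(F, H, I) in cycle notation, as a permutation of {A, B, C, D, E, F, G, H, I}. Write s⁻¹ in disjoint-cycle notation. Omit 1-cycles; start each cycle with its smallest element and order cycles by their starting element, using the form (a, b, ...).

Inverting a permutation written in cycle notation just reverses the order within every cycle.
Reversing each cycle of s and rotating so the smallest element leads gives (A, C, D)(F, I, H).

(A, C, D)(F, I, H)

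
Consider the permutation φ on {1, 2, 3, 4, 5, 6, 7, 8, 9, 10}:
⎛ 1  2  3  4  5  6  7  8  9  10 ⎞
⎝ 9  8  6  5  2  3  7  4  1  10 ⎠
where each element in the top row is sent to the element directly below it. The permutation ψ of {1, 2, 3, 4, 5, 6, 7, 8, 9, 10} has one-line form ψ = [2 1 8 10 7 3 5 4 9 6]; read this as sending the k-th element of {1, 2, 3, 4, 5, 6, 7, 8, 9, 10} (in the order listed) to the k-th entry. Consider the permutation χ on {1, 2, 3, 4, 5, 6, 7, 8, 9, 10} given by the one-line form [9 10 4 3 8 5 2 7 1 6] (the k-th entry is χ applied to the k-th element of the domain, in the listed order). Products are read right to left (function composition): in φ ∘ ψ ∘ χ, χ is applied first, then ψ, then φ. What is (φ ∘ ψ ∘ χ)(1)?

(φ ∘ ψ ∘ χ)(1) = φ(ψ(χ(1))). χ(1) = 9, then ψ(9) = 9, then φ(9) = 1, so the result is 1.

1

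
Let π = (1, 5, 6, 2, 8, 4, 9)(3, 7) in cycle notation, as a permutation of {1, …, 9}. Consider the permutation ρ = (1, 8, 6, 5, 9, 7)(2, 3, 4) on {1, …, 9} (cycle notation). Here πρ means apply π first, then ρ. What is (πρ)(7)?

4

First apply π: π(7) = 3, then ρ(3) = 4. Thus (πρ)(7) = 4.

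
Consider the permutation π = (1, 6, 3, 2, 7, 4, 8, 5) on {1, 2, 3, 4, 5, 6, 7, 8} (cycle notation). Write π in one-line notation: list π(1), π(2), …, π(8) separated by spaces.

Each element maps to the next entry in its cycle (wrapping to the front): 1↦6, 2↦7, 3↦2, 4↦8, 5↦1, 6↦3, 7↦4, 8↦5.
Listing these in domain order gives 6 7 2 8 1 3 4 5.

6 7 2 8 1 3 4 5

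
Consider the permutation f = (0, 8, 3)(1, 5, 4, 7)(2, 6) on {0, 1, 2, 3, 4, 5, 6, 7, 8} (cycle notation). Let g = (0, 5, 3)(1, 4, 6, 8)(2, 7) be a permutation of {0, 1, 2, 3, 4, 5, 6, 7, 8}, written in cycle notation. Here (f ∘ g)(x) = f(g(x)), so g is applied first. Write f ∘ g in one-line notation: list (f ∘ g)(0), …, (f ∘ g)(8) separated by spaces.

(f ∘ g)(x) = f(g(x)). Computing each image: f(g(0)) = f(5) = 4, f(g(1)) = f(4) = 7, f(g(2)) = f(7) = 1, f(g(3)) = f(0) = 8, f(g(4)) = f(6) = 2, f(g(5)) = f(3) = 0, f(g(6)) = f(8) = 3, f(g(7)) = f(2) = 6, f(g(8)) = f(1) = 5.
Hence f ∘ g = [4 7 1 8 2 0 3 6 5].

4 7 1 8 2 0 3 6 5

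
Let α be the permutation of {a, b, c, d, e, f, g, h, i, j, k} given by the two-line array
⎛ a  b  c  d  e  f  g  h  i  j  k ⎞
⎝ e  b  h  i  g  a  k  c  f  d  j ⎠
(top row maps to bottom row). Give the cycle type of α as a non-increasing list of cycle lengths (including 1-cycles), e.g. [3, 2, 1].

[8, 2, 1]

The disjoint cycles are (a e g k j d i f)(b)(c h), with lengths 8, 2, 1 in non-increasing order.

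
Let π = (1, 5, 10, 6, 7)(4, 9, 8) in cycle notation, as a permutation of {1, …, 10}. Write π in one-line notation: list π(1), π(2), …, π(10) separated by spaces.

5 2 3 9 10 7 1 4 8 6

Reading each image from the cycles: 1↦5, 2↦2, 3↦3, 4↦9, 5↦10, 6↦7, 7↦1, 8↦4, 9↦8, 10↦6.
So the one-line form is 5 2 3 9 10 7 1 4 8 6.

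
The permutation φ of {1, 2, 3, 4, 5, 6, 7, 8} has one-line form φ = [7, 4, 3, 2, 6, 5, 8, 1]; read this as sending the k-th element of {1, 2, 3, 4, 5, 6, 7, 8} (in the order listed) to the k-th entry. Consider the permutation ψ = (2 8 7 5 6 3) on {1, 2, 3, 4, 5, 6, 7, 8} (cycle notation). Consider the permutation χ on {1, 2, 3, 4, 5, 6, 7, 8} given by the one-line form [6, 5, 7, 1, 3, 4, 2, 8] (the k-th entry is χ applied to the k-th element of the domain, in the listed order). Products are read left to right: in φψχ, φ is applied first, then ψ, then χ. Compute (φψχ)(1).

3

Chase 1: φ(1) = 7; ψ(7) = 5; χ(5) = 3. Hence (φψχ)(1) = 3.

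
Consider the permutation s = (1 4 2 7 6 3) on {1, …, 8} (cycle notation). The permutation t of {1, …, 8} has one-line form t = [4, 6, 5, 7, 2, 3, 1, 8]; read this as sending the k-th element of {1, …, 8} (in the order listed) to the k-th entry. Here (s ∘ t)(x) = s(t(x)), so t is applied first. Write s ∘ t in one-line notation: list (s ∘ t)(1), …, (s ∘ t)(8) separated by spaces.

2 3 5 6 7 1 4 8

Chase each element through t then s: 1 → 4 → 2; 2 → 6 → 3; 3 → 5 → 5; 4 → 7 → 6; 5 → 2 → 7; 6 → 3 → 1; 7 → 1 → 4; 8 → 8 → 8.
Collecting the images, s ∘ t = [2 3 5 6 7 1 4 8].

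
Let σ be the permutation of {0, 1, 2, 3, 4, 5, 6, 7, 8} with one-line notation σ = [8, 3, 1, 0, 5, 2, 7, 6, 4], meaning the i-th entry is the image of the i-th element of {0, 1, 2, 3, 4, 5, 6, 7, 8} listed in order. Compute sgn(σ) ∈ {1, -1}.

In disjoint-cycle form the cycle lengths are 7, 2.
A cycle of length ℓ contributes ℓ−1 transpositions, so σ is a product of 6 + 1 = 7 transpositions — odd.

-1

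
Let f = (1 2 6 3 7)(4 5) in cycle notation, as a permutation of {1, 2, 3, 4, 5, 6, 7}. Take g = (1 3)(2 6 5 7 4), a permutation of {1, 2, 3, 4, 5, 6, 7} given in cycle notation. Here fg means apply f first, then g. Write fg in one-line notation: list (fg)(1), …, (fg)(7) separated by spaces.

6 5 4 7 2 1 3

Chase each element through f then g: 1 → 2 → 6; 2 → 6 → 5; 3 → 7 → 4; 4 → 5 → 7; 5 → 4 → 2; 6 → 3 → 1; 7 → 1 → 3.
Collecting the images, fg = [6 5 4 7 2 1 3].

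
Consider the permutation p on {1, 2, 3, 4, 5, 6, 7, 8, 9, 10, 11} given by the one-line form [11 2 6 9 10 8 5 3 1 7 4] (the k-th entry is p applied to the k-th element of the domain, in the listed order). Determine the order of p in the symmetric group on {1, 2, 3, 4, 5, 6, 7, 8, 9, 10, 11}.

12

Writing p as disjoint cycles, the cycle lengths are 4, 3, 3, 1.
The order of p is the least common multiple of its cycle lengths: lcm(4, 3, 3) = 12.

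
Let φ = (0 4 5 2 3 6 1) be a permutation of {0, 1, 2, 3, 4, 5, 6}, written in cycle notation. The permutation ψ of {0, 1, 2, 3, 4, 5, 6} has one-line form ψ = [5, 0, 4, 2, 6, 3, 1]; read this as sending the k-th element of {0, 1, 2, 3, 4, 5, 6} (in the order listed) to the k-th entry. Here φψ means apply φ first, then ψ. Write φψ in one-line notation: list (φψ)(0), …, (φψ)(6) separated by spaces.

6 5 2 1 3 4 0

Chase each element through φ then ψ: 0 → 4 → 6; 1 → 0 → 5; 2 → 3 → 2; 3 → 6 → 1; 4 → 5 → 3; 5 → 2 → 4; 6 → 1 → 0.
So φψ in one-line form is 6 5 2 1 3 4 0.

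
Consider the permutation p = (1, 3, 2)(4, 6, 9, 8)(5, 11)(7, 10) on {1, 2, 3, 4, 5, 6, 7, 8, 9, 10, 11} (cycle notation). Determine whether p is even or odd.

odd

The cycle lengths are 4, 3, 2, 2.
A cycle of length ℓ contributes ℓ−1 transpositions, so p is a product of 3 + 2 + 1 + 1 = 7 transpositions — odd.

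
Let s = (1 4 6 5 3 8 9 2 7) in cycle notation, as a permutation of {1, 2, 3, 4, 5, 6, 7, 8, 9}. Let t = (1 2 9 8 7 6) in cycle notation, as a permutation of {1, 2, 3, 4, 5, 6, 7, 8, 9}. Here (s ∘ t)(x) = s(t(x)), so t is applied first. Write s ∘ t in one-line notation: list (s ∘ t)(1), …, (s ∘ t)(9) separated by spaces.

7 2 8 6 3 4 5 1 9

Chase each element through t then s: 1 → 2 → 7; 2 → 9 → 2; 3 → 3 → 8; 4 → 4 → 6; 5 → 5 → 3; 6 → 1 → 4; 7 → 6 → 5; 8 → 7 → 1; 9 → 8 → 9.
Collecting the images, s ∘ t = [7 2 8 6 3 4 5 1 9].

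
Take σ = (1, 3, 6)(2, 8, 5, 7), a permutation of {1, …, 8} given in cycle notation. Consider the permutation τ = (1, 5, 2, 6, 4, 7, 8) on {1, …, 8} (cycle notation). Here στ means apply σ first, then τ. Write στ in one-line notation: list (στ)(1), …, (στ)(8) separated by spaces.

3 1 4 7 8 5 6 2

(στ)(x) = τ(σ(x)). Computing each image: τ(σ(1)) = τ(3) = 3, τ(σ(2)) = τ(8) = 1, τ(σ(3)) = τ(6) = 4, τ(σ(4)) = τ(4) = 7, τ(σ(5)) = τ(7) = 8, τ(σ(6)) = τ(1) = 5, τ(σ(7)) = τ(2) = 6, τ(σ(8)) = τ(5) = 2.
Hence στ = [3 1 4 7 8 5 6 2].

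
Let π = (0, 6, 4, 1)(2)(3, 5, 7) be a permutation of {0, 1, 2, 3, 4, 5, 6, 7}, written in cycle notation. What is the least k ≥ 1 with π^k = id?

12

The disjoint cycles have lengths 4, 3, 1.
Since disjoint cycles commute, ord(π) = lcm(4, 3) = 12.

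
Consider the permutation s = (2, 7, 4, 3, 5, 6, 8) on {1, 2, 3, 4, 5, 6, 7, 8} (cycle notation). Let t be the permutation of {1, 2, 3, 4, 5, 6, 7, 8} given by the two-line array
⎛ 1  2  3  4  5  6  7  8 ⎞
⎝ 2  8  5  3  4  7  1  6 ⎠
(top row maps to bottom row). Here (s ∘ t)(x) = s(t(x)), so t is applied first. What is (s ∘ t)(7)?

1

First apply t: t(7) = 1, then s(1) = 1. Thus (s ∘ t)(7) = 1.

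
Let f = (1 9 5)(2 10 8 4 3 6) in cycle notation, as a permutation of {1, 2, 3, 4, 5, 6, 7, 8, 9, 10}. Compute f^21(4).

2

4 lies in the 6-cycle (2 10 8 4 3 6).
Since the cycle has length 6, f^21 acts on it the same as f^3 (21 mod 6 = 3).
Advancing 3 steps from 4: 4 → 3 → 6 → 2.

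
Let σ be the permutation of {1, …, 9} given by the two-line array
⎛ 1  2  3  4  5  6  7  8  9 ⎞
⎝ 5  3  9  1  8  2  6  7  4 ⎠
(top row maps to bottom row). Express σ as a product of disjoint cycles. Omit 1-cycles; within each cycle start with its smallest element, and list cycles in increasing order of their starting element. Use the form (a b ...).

Iterating σ from 1 gives 1 → 5 → 8 → 7 → 6 → 2 → 3 → 9 → 4 → 1; that is the 9-cycle (1 5 8 7 6 2 3 9 4).
Repeating from the next unused element and collecting all non-trivial cycles gives (1 5 8 7 6 2 3 9 4).

(1 5 8 7 6 2 3 9 4)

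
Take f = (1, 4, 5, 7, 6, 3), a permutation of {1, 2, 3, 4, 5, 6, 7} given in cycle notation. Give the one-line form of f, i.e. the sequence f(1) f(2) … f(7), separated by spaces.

Reading each image from the cycles: 1→4, 2→2, 3→1, 4→5, 5→7, 6→3, 7→6.
So the one-line form is 4 2 1 5 7 3 6.

4 2 1 5 7 3 6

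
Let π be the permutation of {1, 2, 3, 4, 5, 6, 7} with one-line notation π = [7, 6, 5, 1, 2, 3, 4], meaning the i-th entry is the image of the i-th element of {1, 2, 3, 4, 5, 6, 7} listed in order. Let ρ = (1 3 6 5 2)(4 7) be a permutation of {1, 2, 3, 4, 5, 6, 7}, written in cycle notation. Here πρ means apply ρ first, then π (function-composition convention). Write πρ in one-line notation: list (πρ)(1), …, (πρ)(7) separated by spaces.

5 7 3 4 6 2 1

For each element, apply ρ then π: 1 → 3 → 5; 2 → 1 → 7; 3 → 6 → 3; 4 → 7 → 4; 5 → 2 → 6; 6 → 5 → 2; 7 → 4 → 1.
Collecting the images, πρ = [5 7 3 4 6 2 1].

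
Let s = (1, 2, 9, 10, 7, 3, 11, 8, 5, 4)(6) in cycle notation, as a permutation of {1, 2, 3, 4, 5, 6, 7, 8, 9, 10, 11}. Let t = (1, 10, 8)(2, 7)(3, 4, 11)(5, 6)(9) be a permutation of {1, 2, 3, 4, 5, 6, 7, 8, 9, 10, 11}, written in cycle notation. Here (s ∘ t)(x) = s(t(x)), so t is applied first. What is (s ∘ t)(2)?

3

First apply t: t(2) = 7, then s(7) = 3. Thus (s ∘ t)(2) = 3.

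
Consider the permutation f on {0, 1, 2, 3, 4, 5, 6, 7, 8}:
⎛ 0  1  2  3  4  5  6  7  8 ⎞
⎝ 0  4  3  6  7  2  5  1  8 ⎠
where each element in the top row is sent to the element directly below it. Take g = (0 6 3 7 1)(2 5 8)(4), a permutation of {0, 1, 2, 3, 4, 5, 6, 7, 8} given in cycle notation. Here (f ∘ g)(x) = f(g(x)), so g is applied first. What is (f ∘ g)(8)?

3

(f ∘ g)(8) = f(g(8)). g(8) = 2, then f(2) = 3. So (f ∘ g)(8) = 3.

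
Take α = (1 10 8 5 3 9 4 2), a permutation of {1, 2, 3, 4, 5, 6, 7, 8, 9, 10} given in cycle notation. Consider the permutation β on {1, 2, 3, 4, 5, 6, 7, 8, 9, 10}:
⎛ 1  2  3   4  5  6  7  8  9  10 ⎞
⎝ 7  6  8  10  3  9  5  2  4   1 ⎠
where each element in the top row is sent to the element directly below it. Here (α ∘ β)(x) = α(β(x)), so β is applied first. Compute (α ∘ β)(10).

(α ∘ β)(10) = α(β(10)). β(10) = 1, then α(1) = 10. So (α ∘ β)(10) = 10.

10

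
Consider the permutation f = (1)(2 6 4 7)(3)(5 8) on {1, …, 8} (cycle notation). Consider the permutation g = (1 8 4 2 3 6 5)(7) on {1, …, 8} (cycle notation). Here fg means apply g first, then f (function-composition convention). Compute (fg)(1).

5

(fg)(1) = f(g(1)). g(1) = 8, then f(8) = 5. So (fg)(1) = 5.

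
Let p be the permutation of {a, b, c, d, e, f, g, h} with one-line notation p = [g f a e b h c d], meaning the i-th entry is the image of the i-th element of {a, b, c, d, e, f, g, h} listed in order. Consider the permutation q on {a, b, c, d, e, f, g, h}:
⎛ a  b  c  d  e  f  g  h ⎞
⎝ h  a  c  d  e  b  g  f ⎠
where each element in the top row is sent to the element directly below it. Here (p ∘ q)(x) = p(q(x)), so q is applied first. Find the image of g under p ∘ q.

(p ∘ q)(g) = p(q(g)). q(g) = g, then p(g) = c. So (p ∘ q)(g) = c.

c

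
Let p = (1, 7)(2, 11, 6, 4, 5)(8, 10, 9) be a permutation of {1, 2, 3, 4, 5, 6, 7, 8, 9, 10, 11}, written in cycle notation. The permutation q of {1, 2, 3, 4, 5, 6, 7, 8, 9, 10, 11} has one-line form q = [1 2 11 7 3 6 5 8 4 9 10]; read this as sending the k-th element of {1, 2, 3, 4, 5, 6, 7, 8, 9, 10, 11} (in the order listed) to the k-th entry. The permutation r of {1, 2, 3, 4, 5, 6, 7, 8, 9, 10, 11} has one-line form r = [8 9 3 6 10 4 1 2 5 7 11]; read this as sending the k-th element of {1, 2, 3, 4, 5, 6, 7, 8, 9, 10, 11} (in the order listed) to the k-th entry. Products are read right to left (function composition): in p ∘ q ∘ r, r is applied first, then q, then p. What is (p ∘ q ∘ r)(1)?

Chase 1: r(1) = 8; q(8) = 8; p(8) = 10. Hence (p ∘ q ∘ r)(1) = 10.

10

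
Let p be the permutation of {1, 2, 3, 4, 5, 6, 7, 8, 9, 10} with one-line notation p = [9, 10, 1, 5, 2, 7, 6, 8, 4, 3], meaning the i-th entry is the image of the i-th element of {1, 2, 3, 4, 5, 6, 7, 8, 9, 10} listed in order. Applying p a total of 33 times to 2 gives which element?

Tracing 2 → 10 → … returns to 2 after 7 steps, so 2 lies in a 7-cycle (1, 9, 4, 5, 2, 10, 3).
On a 7-cycle, p^7 is the identity, so p^33 = p^5 there (33 ≡ 5 mod 7).
Advancing 5 steps from 2: 2 → 10 → 3 → 1 → 9 → 4.

4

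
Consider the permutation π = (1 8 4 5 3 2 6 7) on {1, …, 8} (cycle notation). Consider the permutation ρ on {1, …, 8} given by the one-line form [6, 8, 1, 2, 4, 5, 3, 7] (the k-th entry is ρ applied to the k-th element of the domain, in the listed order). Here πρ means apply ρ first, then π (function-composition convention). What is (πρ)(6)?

ρ(6) = 5, then π(5) = 3; composing gives (πρ)(6) = 3.

3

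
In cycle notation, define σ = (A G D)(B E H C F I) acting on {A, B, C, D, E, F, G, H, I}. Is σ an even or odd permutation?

odd

The cycle lengths are 6, 3.
A cycle is odd iff its length is even; σ has 1 even-length cycle, so sgn(σ) = (−1)^1 and σ is odd.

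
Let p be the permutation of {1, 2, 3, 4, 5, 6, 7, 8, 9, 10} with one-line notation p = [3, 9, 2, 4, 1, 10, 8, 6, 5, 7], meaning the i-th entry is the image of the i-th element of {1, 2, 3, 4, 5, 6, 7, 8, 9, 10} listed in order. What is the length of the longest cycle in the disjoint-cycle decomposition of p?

Decomposing into disjoint cycles gives (1 3 2 9 5)(6 10 7 8); the longest has length 5.

5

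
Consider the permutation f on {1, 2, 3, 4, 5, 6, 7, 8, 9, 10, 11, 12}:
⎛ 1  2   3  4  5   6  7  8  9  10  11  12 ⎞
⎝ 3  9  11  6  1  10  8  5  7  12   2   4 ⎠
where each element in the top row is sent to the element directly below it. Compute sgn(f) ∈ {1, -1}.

In disjoint-cycle form the cycle lengths are 8, 4.
A cycle of length ℓ contributes ℓ−1 transpositions, so f is a product of 7 + 3 = 10 transpositions — even.

1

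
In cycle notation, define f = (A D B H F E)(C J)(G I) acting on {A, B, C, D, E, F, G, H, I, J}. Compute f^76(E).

E lies in the 6-cycle (A D B H F E).
Since the cycle has length 6, f^76 acts on it the same as f^4 (76 mod 6 = 4).
Advancing 4 steps from E: E → A → D → B → H.

H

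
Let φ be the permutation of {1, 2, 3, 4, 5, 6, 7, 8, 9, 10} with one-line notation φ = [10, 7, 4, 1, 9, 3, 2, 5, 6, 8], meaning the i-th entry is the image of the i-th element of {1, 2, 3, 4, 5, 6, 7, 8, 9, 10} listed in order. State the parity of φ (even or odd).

In disjoint-cycle form the cycle lengths are 8, 2.
A cycle of length ℓ contributes ℓ−1 transpositions, so φ is a product of 7 + 1 = 8 transpositions — even.

even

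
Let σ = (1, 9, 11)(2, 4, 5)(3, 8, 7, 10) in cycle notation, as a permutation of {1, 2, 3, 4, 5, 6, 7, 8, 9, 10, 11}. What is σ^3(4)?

4

4 lies in the 3-cycle (2, 4, 5).
Powers repeat with period 3 on this cycle, and 3 mod 3 = 0, so σ^3(4) = σ^0(4).
So σ^3(4) = 4.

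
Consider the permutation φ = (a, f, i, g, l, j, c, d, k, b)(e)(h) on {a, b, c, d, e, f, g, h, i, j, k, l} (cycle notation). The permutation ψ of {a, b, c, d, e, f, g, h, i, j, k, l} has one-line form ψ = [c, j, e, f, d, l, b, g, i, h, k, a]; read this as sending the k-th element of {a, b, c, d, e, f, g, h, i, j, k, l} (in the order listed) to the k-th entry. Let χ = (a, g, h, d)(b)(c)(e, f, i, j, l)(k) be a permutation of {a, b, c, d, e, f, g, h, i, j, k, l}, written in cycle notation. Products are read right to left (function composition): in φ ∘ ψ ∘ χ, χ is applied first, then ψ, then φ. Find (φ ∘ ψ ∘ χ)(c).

(φ ∘ ψ ∘ χ)(c) = φ(ψ(χ(c))). χ(c) = c, then ψ(c) = e, then φ(e) = e, so the result is e.

e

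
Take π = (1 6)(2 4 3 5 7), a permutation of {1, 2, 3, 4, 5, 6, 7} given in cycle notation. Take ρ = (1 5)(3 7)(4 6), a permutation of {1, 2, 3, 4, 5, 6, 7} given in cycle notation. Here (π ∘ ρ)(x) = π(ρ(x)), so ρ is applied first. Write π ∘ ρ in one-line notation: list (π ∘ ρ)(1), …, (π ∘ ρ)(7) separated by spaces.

(π ∘ ρ)(x) = π(ρ(x)). Computing each image: π(ρ(1)) = π(5) = 7, π(ρ(2)) = π(2) = 4, π(ρ(3)) = π(7) = 2, π(ρ(4)) = π(6) = 1, π(ρ(5)) = π(1) = 6, π(ρ(6)) = π(4) = 3, π(ρ(7)) = π(3) = 5.
Hence π ∘ ρ = [7 4 2 1 6 3 5].

7 4 2 1 6 3 5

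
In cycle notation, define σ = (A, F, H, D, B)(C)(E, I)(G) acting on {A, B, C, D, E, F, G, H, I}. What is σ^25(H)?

H lies in the 5-cycle (A, F, H, D, B).
Powers repeat with period 5 on this cycle, and 25 mod 5 = 0, so σ^25(H) = σ^0(H).
So σ^25(H) = H.

H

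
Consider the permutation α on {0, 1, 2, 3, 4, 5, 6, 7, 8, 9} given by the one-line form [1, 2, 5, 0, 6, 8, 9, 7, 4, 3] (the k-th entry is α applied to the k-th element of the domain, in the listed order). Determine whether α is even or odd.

In disjoint-cycle form the cycle lengths are 9, 1.
A cycle is odd iff its length is even; α has 0 even-length cycles, so sgn(α) = (−1)^0 and α is even.

even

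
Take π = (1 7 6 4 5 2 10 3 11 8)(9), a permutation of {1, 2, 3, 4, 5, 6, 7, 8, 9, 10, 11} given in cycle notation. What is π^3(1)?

4

1 lies in the 10-cycle (1 7 6 4 5 2 10 3 11 8).
Stepping 3 places around the cycle: 1 → 7 → 6 → 4.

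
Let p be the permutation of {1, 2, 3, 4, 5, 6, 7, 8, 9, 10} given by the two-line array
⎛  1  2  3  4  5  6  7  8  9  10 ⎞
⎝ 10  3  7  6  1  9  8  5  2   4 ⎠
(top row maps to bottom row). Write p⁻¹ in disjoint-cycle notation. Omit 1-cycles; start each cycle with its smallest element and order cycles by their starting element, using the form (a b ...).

(1 5 8 7 3 2 9 6 4 10)

The cycle decomposition of p is (1 10 4 6 9 2 3 7 8 5).
The inverse reverses every cycle; in canonical form, p⁻¹ = (1 5 8 7 3 2 9 6 4 10).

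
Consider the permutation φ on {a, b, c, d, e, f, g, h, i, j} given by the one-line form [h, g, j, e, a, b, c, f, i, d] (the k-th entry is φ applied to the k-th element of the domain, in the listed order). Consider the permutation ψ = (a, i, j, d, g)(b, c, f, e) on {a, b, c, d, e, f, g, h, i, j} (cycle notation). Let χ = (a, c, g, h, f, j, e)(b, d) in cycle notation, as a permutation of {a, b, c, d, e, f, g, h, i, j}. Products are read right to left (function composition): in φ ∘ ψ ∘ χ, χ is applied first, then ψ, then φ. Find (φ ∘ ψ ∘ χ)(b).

(φ ∘ ψ ∘ χ)(b) = φ(ψ(χ(b))). χ(b) = d, then ψ(d) = g, then φ(g) = c, so the result is c.

c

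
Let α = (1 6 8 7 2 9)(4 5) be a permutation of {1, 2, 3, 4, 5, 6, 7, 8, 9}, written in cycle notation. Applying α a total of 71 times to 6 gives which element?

1

6 lies in the 6-cycle (1 6 8 7 2 9).
Since the cycle has length 6, α^71 acts on it the same as α^5 (71 mod 6 = 5).
Advancing 5 steps from 6: 6 → 8 → 7 → 2 → 9 → 1.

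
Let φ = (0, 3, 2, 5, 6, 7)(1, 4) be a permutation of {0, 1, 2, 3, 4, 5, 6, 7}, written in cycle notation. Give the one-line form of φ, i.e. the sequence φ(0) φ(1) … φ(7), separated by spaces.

Image by image: 0→3, 1→4, 2→5, 3→2, 4→1, 5→6, 6→7, 7→0.
Listing these in domain order gives 3 4 5 2 1 6 7 0.

3 4 5 2 1 6 7 0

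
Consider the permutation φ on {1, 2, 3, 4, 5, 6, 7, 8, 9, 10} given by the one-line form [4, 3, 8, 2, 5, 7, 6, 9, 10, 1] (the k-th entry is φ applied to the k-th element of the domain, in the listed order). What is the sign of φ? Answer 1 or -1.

In disjoint-cycle form the cycle lengths are 7, 2, 1.
A cycle of length ℓ contributes ℓ−1 transpositions, so φ is a product of 6 + 1 = 7 transpositions — odd.

-1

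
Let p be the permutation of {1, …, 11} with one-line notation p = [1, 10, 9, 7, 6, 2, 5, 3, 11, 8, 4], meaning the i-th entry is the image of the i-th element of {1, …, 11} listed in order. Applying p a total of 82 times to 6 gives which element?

Tracing 6 → 2 → … returns to 6 after 10 steps, so 6 lies in a 10-cycle (2, 10, 8, 3, 9, 11, 4, 7, 5, 6).
Powers repeat with period 10 on this cycle, and 82 mod 10 = 2, so p^82(6) = p^2(6).
Stepping 2 places around the cycle: 6 → 2 → 10.

10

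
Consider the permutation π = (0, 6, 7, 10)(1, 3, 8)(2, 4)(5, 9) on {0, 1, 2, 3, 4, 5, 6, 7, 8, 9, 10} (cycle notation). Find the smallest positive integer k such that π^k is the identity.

12

The disjoint cycles have lengths 4, 3, 2, 2.
The order of π is the least common multiple of its cycle lengths: lcm(4, 3, 2, 2) = 12.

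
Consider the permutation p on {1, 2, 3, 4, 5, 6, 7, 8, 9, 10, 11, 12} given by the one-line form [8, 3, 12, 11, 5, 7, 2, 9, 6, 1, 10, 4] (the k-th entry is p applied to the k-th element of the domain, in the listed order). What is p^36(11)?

Tracing 11 → 10 → … returns to 11 after 11 steps, so 11 lies in an 11-cycle (1 8 9 6 7 2 3 12 4 11 10).
Since the cycle has length 11, p^36 acts on it the same as p^3 (36 mod 11 = 3).
Advancing 3 steps from 11: 11 → 10 → 1 → 8.

8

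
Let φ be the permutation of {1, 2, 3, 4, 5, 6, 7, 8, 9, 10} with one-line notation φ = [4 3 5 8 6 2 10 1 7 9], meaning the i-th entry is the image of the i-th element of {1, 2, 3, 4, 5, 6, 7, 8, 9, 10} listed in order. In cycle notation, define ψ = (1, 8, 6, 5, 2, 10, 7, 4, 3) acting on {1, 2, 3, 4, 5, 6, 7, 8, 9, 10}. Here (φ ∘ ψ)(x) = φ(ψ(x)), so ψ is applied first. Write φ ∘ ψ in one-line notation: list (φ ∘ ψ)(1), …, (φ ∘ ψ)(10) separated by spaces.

1 9 4 5 3 6 8 2 7 10

(φ ∘ ψ)(x) = φ(ψ(x)). Computing each image: φ(ψ(1)) = φ(8) = 1, φ(ψ(2)) = φ(10) = 9, φ(ψ(3)) = φ(1) = 4, φ(ψ(4)) = φ(3) = 5, φ(ψ(5)) = φ(2) = 3, φ(ψ(6)) = φ(5) = 6, φ(ψ(7)) = φ(4) = 8, φ(ψ(8)) = φ(6) = 2, φ(ψ(9)) = φ(9) = 7, φ(ψ(10)) = φ(7) = 10.
Hence φ ∘ ψ = [1 9 4 5 3 6 8 2 7 10].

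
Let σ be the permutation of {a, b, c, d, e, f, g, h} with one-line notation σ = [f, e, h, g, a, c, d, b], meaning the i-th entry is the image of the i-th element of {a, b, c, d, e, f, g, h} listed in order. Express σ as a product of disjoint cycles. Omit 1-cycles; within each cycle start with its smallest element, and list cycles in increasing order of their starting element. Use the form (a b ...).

(a f c h b e)(d g)

Iterating σ from a gives a → f → c → h → b → e → a; that is the 6-cycle (a f c h b e).
Continuing from each remaining unvisited element yields (a f c h b e)(d g).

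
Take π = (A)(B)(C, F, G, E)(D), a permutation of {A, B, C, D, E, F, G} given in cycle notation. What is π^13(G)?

G lies in the 4-cycle (C, F, G, E).
Powers repeat with period 4 on this cycle, and 13 mod 4 = 1, so π^13(G) = π^1(G).
Advancing 1 step from G: G → E.

E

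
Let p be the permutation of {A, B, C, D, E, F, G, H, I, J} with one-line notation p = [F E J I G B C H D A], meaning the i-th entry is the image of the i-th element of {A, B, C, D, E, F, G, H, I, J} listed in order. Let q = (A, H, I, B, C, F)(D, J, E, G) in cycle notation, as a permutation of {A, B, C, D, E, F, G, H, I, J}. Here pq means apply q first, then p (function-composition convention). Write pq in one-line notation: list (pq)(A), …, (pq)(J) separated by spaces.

H J B A C F I D E G

For each element, apply q then p: A → H → H; B → C → J; C → F → B; D → J → A; E → G → C; F → A → F; G → D → I; H → I → D; I → B → E; J → E → G.
Collecting the images, pq = [H J B A C F I D E G].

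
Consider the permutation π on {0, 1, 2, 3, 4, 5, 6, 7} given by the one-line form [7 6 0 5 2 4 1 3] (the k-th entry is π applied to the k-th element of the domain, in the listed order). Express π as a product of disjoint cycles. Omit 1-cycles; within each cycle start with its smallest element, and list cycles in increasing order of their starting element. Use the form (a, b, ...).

(0, 7, 3, 5, 4, 2)(1, 6)

Iterating π from 0 gives 0 → 7 → 3 → 5 → 4 → 2 → 0; that is the 6-cycle (0, 7, 3, 5, 4, 2).
Repeating from the next unused element and collecting all non-trivial cycles gives (0, 7, 3, 5, 4, 2)(1, 6).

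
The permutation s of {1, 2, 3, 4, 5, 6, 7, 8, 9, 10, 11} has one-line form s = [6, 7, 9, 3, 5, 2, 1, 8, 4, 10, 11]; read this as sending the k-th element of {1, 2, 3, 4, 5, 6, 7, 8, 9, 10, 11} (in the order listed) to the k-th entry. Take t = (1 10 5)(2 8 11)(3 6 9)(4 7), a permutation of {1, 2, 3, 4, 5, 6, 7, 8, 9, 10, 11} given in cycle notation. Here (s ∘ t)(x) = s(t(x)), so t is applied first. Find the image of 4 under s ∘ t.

(s ∘ t)(4) = s(t(4)). t(4) = 7, then s(7) = 1. So (s ∘ t)(4) = 1.

1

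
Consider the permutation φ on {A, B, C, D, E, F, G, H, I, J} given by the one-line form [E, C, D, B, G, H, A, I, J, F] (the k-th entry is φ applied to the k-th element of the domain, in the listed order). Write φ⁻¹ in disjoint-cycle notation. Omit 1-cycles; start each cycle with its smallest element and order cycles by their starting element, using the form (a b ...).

(A G E)(B D C)(F J I H)

First write φ in disjoint cycles: (A E G)(B C D)(F H I J).
The inverse reverses every cycle; in canonical form, φ⁻¹ = (A G E)(B D C)(F J I H).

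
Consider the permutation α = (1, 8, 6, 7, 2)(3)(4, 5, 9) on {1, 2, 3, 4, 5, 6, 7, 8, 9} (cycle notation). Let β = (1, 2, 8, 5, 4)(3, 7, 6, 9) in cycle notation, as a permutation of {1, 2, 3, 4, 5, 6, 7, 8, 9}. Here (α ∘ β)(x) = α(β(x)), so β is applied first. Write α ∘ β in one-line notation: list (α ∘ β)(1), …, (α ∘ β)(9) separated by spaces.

(α ∘ β)(x) = α(β(x)). Computing each image: α(β(1)) = α(2) = 1, α(β(2)) = α(8) = 6, α(β(3)) = α(7) = 2, α(β(4)) = α(1) = 8, α(β(5)) = α(4) = 5, α(β(6)) = α(9) = 4, α(β(7)) = α(6) = 7, α(β(8)) = α(5) = 9, α(β(9)) = α(3) = 3.
Hence α ∘ β = [1 6 2 8 5 4 7 9 3].

1 6 2 8 5 4 7 9 3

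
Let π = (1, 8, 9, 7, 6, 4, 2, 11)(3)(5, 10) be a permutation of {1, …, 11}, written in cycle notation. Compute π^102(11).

4

11 lies in the 8-cycle (1, 8, 9, 7, 6, 4, 2, 11).
Since the cycle has length 8, π^102 acts on it the same as π^6 (102 mod 8 = 6).
Stepping 6 places around the cycle: 11 → 1 → 8 → 9 → 7 → 6 → 4.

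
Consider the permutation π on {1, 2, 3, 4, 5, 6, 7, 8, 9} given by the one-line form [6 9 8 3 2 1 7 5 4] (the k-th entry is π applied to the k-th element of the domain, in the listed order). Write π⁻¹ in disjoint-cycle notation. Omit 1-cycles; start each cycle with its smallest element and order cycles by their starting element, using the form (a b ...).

(1 6)(2 5 8 3 4 9)

The cycle decomposition of π is (1 6)(2 9 4 3 8 5).
The inverse reverses every cycle; in canonical form, π⁻¹ = (1 6)(2 5 8 3 4 9).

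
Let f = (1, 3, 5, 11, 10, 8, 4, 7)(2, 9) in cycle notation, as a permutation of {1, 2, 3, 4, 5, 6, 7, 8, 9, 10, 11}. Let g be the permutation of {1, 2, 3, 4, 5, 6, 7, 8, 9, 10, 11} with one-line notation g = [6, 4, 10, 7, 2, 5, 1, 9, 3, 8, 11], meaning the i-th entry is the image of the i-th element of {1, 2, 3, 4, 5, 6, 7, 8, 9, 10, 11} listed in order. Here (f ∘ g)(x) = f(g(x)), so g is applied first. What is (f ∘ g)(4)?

First apply g: g(4) = 7, then f(7) = 1. Thus (f ∘ g)(4) = 1.

1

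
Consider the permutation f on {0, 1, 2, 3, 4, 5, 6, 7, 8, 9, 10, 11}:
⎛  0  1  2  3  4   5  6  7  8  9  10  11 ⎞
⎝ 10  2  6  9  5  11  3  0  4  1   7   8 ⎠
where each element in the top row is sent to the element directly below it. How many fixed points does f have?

0

No element satisfies f(x) = x, so there are 0 fixed points.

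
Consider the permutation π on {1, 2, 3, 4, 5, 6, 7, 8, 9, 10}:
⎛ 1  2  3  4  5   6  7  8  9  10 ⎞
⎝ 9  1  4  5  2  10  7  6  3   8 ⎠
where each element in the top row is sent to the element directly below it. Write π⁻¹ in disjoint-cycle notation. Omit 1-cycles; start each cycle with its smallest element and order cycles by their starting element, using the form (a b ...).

(1 2 5 4 3 9)(6 8 10)

First write π in disjoint cycles: (1 9 3 4 5 2)(6 10 8).
Reversing each cycle (and rotating so the smallest element leads) gives π⁻¹ = (1 2 5 4 3 9)(6 8 10).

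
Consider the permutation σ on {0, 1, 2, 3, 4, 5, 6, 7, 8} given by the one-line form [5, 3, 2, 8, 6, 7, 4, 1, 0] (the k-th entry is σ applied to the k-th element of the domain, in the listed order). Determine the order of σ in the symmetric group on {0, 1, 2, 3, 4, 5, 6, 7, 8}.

6

Writing σ as disjoint cycles, the cycle lengths are 6, 2, 1.
The order is lcm(6, 2) = 6.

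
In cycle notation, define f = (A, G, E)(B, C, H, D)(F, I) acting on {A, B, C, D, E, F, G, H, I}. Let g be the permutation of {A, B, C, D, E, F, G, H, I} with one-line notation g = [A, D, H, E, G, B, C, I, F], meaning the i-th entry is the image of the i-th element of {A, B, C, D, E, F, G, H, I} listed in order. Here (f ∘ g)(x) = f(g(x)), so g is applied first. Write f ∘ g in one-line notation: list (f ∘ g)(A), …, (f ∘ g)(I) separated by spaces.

G B D A E C H F I

Chase each element through g then f: A → A → G; B → D → B; C → H → D; D → E → A; E → G → E; F → B → C; G → C → H; H → I → F; I → F → I.
So f ∘ g in one-line form is G B D A E C H F I.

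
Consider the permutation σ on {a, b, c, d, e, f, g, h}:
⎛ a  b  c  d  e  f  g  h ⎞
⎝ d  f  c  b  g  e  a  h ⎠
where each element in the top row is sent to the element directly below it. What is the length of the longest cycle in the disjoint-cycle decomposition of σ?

6

Decomposing into disjoint cycles gives (a d b f e g); the longest has length 6.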